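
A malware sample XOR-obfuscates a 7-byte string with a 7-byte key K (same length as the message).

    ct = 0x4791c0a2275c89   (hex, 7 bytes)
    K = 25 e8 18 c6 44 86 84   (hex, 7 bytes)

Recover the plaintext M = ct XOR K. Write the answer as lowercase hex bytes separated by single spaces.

 71 ⊕  37 =  98
145 ⊕ 232 = 121
192 ⊕  24 = 216
162 ⊕ 198 = 100
 39 ⊕  68 =  99
 92 ⊕ 134 = 218
137 ⊕ 132 =  13

62 79 d8 64 63 da 0d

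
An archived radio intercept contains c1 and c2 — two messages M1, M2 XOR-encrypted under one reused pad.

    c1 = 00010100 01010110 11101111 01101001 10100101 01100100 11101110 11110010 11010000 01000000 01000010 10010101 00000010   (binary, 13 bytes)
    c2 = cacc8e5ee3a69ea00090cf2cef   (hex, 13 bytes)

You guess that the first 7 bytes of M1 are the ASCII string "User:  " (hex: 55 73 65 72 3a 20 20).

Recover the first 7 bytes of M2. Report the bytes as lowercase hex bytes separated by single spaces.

First, c1 ⊕ c2 = (M1 ⊕ K) ⊕ (M2 ⊕ K) = M1 ⊕ M2, so the key drops out. Then M2 = (M1 ⊕ M2) ⊕ M1 over the first 7 bytes.
byte 0: (14 xor ca) xor 55 = de xor 55 = 8b
byte 1: (56 xor cc) xor 73 = 9a xor 73 = e9
byte 2: (ef xor 8e) xor 65 = 61 xor 65 = 04
byte 3: (69 xor 5e) xor 72 = 37 xor 72 = 45
byte 4: (a5 xor e3) xor 3a = 46 xor 3a = 7c
byte 5: (64 xor a6) xor 20 = c2 xor 20 = e2
byte 6: (ee xor 9e) xor 20 = 70 xor 20 = 50

8b e9 04 45 7c e2 50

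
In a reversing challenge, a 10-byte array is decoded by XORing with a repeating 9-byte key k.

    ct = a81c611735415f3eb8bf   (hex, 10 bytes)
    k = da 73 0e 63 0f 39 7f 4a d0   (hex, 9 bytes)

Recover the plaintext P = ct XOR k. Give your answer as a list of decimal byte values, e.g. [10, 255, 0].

[114, 111, 111, 116, 58, 120, 32, 116, 104, 101]

The 9-byte key repeats, so the effective keystream is da 73 0e 63 0f 39 7f 4a d0 da.
byte 0: 168 ⊕ 218 = 114
byte 1:  28 ⊕ 115 = 111
byte 2:  97 ⊕  14 = 111
byte 3:  23 ⊕  99 = 116
byte 4:  53 ⊕  15 =  58
byte 5:  65 ⊕  57 = 120
byte 6:  95 ⊕ 127 =  32
byte 7:  62 ⊕  74 = 116
byte 8: 184 ⊕ 208 = 104
byte 9: 191 ⊕ 218 = 101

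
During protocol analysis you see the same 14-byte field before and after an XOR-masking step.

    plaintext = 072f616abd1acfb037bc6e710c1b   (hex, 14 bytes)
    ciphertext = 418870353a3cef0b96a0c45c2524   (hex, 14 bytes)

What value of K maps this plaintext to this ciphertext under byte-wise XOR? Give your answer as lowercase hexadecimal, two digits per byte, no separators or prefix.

Since ciphertext = plaintext ⊕ K, XORing both sides with plaintext gives K = plaintext ⊕ ciphertext.
00000111 ⊕ 01000001 = 01000110
00101111 ⊕ 10001000 = 10100111
01100001 ⊕ 01110000 = 00010001
01101010 ⊕ 00110101 = 01011111
10111101 ⊕ 00111010 = 10000111
00011010 ⊕ 00111100 = 00100110
11001111 ⊕ 11101111 = 00100000
10110000 ⊕ 00001011 = 10111011
00110111 ⊕ 10010110 = 10100001
10111100 ⊕ 10100000 = 00011100
01101110 ⊕ 11000100 = 10101010
01110001 ⊕ 01011100 = 00101101
00001100 ⊕ 00100101 = 00101001
00011011 ⊕ 00100100 = 00111111

46a7115f872620bba11caa2d293f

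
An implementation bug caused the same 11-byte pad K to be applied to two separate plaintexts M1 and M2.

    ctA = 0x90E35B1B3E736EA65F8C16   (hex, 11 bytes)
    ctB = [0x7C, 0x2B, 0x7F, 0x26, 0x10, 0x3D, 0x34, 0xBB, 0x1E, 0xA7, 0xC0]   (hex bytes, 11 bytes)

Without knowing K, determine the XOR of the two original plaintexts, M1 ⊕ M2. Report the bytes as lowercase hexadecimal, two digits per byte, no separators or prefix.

ctA ⊕ ctB = (M1 ⊕ K) ⊕ (M2 ⊕ K) = M1 ⊕ M2 — the shared key cancels under XOR.
144 XOR 124 = 236
227 XOR  43 = 200
 91 XOR 127 =  36
 27 XOR  38 =  61
 62 XOR  16 =  46
115 XOR  61 =  78
110 XOR  52 =  90
166 XOR 187 =  29
 95 XOR  30 =  65
140 XOR 167 =  43
 22 XOR 192 = 214

ecc8243d2e4e5a1d412bd6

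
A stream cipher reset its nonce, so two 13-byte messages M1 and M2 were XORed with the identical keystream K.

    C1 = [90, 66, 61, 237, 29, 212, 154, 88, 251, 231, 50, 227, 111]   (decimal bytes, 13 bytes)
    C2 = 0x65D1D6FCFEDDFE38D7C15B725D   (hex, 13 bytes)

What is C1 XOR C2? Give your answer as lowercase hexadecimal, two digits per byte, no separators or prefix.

C1 ⊕ C2 = (M1 ⊕ K) ⊕ (M2 ⊕ K) = M1 ⊕ M2 — the shared key cancels under XOR.
byte 0: 5a ^ 65 = 3f
byte 1: 42 ^ d1 = 93
byte 2: 3d ^ d6 = eb
byte 3: ed ^ fc = 11
byte 4: 1d ^ fe = e3
byte 5: d4 ^ dd = 09
byte 6: 9a ^ fe = 64
byte 7: 58 ^ 38 = 60
byte 8: fb ^ d7 = 2c
byte 9: e7 ^ c1 = 26
byte 10: 32 ^ 5b = 69
byte 11: e3 ^ 72 = 91
byte 12: 6f ^ 5d = 32

3f93eb11e30964602c26699132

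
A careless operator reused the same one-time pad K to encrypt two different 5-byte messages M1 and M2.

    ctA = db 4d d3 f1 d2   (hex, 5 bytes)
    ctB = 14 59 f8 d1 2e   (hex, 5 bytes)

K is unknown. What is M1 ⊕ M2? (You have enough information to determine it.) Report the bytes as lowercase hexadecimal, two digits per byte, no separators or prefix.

ctA ⊕ ctB = (M1 ⊕ K) ⊕ (M2 ⊕ K) = M1 ⊕ M2 — the shared key cancels under XOR.
db xor 14 = cf
4d xor 59 = 14
d3 xor f8 = 2b
f1 xor d1 = 20
d2 xor 2e = fc

cf142b20fc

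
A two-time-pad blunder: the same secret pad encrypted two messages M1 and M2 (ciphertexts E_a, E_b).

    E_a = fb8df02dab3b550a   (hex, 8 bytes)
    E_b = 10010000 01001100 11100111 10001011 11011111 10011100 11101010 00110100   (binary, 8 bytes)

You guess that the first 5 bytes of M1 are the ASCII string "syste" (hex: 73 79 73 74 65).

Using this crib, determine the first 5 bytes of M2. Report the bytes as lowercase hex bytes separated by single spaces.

18 b8 64 d2 11

First, E_a ⊕ E_b = (M1 ⊕ K) ⊕ (M2 ⊕ K) = M1 ⊕ M2, so the key drops out. Then M2 = (M1 ⊕ M2) ⊕ M1 over the first 5 bytes.
byte 0: (fb ⊕ 90) ⊕ 73 = 6b ⊕ 73 = 18
byte 1: (8d ⊕ 4c) ⊕ 79 = c1 ⊕ 79 = b8
byte 2: (f0 ⊕ e7) ⊕ 73 = 17 ⊕ 73 = 64
byte 3: (2d ⊕ 8b) ⊕ 74 = a6 ⊕ 74 = d2
byte 4: (ab ⊕ df) ⊕ 65 = 74 ⊕ 65 = 11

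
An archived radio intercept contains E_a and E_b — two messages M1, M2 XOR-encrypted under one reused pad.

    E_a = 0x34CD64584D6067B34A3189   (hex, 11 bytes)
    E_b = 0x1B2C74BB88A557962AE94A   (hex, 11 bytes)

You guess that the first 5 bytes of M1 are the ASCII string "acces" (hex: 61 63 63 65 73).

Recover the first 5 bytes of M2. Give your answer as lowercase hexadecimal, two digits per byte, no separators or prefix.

First, E_a ⊕ E_b = (M1 ⊕ K) ⊕ (M2 ⊕ K) = M1 ⊕ M2, so the key drops out. Then M2 = (M1 ⊕ M2) ⊕ M1 over the first 5 bytes.
byte 0: (34 ⊕ 1b) ⊕ 61 = 2f ⊕ 61 = 4e
byte 1: (cd ⊕ 2c) ⊕ 63 = e1 ⊕ 63 = 82
byte 2: (64 ⊕ 74) ⊕ 63 = 10 ⊕ 63 = 73
byte 3: (58 ⊕ bb) ⊕ 65 = e3 ⊕ 65 = 86
byte 4: (4d ⊕ 88) ⊕ 73 = c5 ⊕ 73 = b6

4e827386b6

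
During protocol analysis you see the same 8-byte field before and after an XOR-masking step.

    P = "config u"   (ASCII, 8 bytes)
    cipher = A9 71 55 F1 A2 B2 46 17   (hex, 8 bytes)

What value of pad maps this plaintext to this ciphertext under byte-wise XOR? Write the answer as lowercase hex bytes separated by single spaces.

ca 1e 3b 97 cb d5 66 62

Since cipher = P ⊕ pad, XORing both sides with P gives pad = P ⊕ cipher.
byte 0: 63 ^ a9 = ca
byte 1: 6f ^ 71 = 1e
byte 2: 6e ^ 55 = 3b
byte 3: 66 ^ f1 = 97
byte 4: 69 ^ a2 = cb
byte 5: 67 ^ b2 = d5
byte 6: 20 ^ 46 = 66
byte 7: 75 ^ 17 = 62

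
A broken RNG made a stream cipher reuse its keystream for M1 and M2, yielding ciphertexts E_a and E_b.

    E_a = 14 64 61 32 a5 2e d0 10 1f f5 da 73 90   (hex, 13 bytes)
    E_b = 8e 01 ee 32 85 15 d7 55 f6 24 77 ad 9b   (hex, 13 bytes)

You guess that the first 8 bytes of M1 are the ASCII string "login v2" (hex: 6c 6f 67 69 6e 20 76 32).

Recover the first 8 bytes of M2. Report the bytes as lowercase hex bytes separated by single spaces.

f6 0a e8 69 4e 1b 71 77

First, E_a ⊕ E_b = (M1 ⊕ K) ⊕ (M2 ⊕ K) = M1 ⊕ M2, so the key drops out. Then M2 = (M1 ⊕ M2) ⊕ M1 over the first 8 bytes.
byte 0: (14 ^ 8e) ^ 6c = 9a ^ 6c = f6
byte 1: (64 ^ 01) ^ 6f = 65 ^ 6f = 0a
byte 2: (61 ^ ee) ^ 67 = 8f ^ 67 = e8
byte 3: (32 ^ 32) ^ 69 = 00 ^ 69 = 69
byte 4: (a5 ^ 85) ^ 6e = 20 ^ 6e = 4e
byte 5: (2e ^ 15) ^ 20 = 3b ^ 20 = 1b
byte 6: (d0 ^ d7) ^ 76 = 07 ^ 76 = 71
byte 7: (10 ^ 55) ^ 32 = 45 ^ 32 = 77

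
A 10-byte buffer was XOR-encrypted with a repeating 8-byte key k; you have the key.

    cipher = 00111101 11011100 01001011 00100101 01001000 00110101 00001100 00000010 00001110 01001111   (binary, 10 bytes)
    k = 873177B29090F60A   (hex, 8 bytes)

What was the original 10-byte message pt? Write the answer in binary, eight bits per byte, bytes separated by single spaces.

The 8-byte key repeats, so the effective keystream is 87 31 77 b2 90 90 f6 0a 87 31.
byte 0: 3d ⊕ 87 = ba
byte 1: dc ⊕ 31 = ed
byte 2: 4b ⊕ 77 = 3c
byte 3: 25 ⊕ b2 = 97
byte 4: 48 ⊕ 90 = d8
byte 5: 35 ⊕ 90 = a5
byte 6: 0c ⊕ f6 = fa
byte 7: 02 ⊕ 0a = 08
byte 8: 0e ⊕ 87 = 89
byte 9: 4f ⊕ 31 = 7e

10111010 11101101 00111100 10010111 11011000 10100101 11111010 00001000 10001001 01111110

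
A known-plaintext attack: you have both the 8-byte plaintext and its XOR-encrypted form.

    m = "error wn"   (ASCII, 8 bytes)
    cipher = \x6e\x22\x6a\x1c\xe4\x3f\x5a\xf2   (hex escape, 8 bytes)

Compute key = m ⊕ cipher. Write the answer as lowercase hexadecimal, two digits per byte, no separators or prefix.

Since cipher = m ⊕ key, XORing both sides with m gives key = m ⊕ cipher.
65 xor 6e = 0b
72 xor 22 = 50
72 xor 6a = 18
6f xor 1c = 73
72 xor e4 = 96
20 xor 3f = 1f
77 xor 5a = 2d
6e xor f2 = 9c

0b501873961f2d9c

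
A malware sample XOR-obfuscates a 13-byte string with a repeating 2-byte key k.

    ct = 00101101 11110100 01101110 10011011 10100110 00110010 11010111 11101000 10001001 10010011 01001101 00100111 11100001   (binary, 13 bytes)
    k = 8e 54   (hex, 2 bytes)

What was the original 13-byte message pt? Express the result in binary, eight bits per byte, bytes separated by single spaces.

10100011 10100000 11100000 11001111 00101000 01100110 01011001 10111100 00000111 11000111 11000011 01110011 01101111

The 2-byte key repeats, so the effective keystream is 8e 54 8e 54 8e 54 8e 54 8e 54 8e 54 8e.
byte 0: 2d XOR 8e = a3
byte 1: f4 XOR 54 = a0
byte 2: 6e XOR 8e = e0
byte 3: 9b XOR 54 = cf
byte 4: a6 XOR 8e = 28
byte 5: 32 XOR 54 = 66
byte 6: d7 XOR 8e = 59
byte 7: e8 XOR 54 = bc
byte 8: 89 XOR 8e = 07
byte 9: 93 XOR 54 = c7
byte 10: 4d XOR 8e = c3
byte 11: 27 XOR 54 = 73
byte 12: e1 XOR 8e = 6f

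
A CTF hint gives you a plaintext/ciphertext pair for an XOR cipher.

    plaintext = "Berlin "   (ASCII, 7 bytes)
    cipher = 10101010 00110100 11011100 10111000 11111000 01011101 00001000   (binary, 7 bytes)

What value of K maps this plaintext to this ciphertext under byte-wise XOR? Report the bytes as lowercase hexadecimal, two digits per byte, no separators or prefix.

Since cipher = plaintext ⊕ K, XORing both sides with plaintext gives K = plaintext ⊕ cipher.
 66 ⊕ 170 = 232
101 ⊕  52 =  81
114 ⊕ 220 = 174
108 ⊕ 184 = 212
105 ⊕ 248 = 145
110 ⊕  93 =  51
 32 ⊕   8 =  40

e851aed4913328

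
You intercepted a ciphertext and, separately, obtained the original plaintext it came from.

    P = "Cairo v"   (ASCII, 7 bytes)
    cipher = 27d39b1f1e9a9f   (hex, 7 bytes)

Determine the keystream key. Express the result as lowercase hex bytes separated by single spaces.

Since cipher = P ⊕ key, XORing both sides with P gives key = P ⊕ cipher.
43 xor 27 = 64
61 xor d3 = b2
69 xor 9b = f2
72 xor 1f = 6d
6f xor 1e = 71
20 xor 9a = ba
76 xor 9f = e9

64 b2 f2 6d 71 ba e9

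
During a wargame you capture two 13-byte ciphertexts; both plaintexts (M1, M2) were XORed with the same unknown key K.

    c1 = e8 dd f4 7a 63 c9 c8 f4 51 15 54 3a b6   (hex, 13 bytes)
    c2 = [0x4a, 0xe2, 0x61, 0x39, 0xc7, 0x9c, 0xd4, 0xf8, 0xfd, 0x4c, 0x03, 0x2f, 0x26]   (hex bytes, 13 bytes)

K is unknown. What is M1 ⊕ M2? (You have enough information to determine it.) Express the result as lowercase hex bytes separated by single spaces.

c1 ⊕ c2 = (M1 ⊕ K) ⊕ (M2 ⊕ K) = M1 ⊕ M2 — the shared key cancels under XOR.
232 xor  74 = 162
221 xor 226 =  63
244 xor  97 = 149
122 xor  57 =  67
 99 xor 199 = 164
201 xor 156 =  85
200 xor 212 =  28
244 xor 248 =  12
 81 xor 253 = 172
 21 xor  76 =  89
 84 xor   3 =  87
 58 xor  47 =  21
182 xor  38 = 144

a2 3f 95 43 a4 55 1c 0c ac 59 57 15 90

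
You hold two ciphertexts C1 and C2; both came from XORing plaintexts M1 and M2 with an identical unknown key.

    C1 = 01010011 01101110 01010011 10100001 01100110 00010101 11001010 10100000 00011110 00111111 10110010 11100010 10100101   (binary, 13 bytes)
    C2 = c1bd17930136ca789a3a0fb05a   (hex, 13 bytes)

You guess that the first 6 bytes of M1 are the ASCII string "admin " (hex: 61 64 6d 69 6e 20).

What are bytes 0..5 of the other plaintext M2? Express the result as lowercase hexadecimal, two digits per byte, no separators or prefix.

f3b7295b0903

First, C1 ⊕ C2 = (M1 ⊕ K) ⊕ (M2 ⊕ K) = M1 ⊕ M2, so the key drops out. Then M2 = (M1 ⊕ M2) ⊕ M1 over the first 6 bytes.
byte 0: (53 XOR c1) XOR 61 = 92 XOR 61 = f3
byte 1: (6e XOR bd) XOR 64 = d3 XOR 64 = b7
byte 2: (53 XOR 17) XOR 6d = 44 XOR 6d = 29
byte 3: (a1 XOR 93) XOR 69 = 32 XOR 69 = 5b
byte 4: (66 XOR 01) XOR 6e = 67 XOR 6e = 09
byte 5: (15 XOR 36) XOR 20 = 23 XOR 20 = 03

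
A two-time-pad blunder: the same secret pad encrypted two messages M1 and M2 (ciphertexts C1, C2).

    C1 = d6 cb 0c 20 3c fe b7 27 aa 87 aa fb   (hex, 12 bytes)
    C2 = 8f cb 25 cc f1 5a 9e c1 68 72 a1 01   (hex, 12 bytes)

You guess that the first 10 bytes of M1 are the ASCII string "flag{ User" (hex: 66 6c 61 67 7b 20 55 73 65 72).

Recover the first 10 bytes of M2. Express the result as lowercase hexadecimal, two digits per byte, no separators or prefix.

3f6c488bb6847c95a787

First, C1 ⊕ C2 = (M1 ⊕ K) ⊕ (M2 ⊕ K) = M1 ⊕ M2, so the key drops out. Then M2 = (M1 ⊕ M2) ⊕ M1 over the first 10 bytes.
byte 0: (d6 ⊕ 8f) ⊕ 66 = 59 ⊕ 66 = 3f
byte 1: (cb ⊕ cb) ⊕ 6c = 00 ⊕ 6c = 6c
byte 2: (0c ⊕ 25) ⊕ 61 = 29 ⊕ 61 = 48
byte 3: (20 ⊕ cc) ⊕ 67 = ec ⊕ 67 = 8b
byte 4: (3c ⊕ f1) ⊕ 7b = cd ⊕ 7b = b6
byte 5: (fe ⊕ 5a) ⊕ 20 = a4 ⊕ 20 = 84
byte 6: (b7 ⊕ 9e) ⊕ 55 = 29 ⊕ 55 = 7c
byte 7: (27 ⊕ c1) ⊕ 73 = e6 ⊕ 73 = 95
byte 8: (aa ⊕ 68) ⊕ 65 = c2 ⊕ 65 = a7
byte 9: (87 ⊕ 72) ⊕ 72 = f5 ⊕ 72 = 87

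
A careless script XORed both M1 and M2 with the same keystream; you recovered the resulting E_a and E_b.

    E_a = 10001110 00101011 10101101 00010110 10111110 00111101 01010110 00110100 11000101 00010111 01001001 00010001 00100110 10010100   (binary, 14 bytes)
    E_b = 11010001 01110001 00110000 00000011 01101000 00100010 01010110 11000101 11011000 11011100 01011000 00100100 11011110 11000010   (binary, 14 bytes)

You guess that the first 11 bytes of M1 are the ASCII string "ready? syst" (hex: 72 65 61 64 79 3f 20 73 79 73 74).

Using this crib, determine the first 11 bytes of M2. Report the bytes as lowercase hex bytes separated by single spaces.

First, E_a ⊕ E_b = (M1 ⊕ K) ⊕ (M2 ⊕ K) = M1 ⊕ M2, so the key drops out. Then M2 = (M1 ⊕ M2) ⊕ M1 over the first 11 bytes.
byte 0: (8e ^ d1) ^ 72 = 5f ^ 72 = 2d
byte 1: (2b ^ 71) ^ 65 = 5a ^ 65 = 3f
byte 2: (ad ^ 30) ^ 61 = 9d ^ 61 = fc
byte 3: (16 ^ 03) ^ 64 = 15 ^ 64 = 71
byte 4: (be ^ 68) ^ 79 = d6 ^ 79 = af
byte 5: (3d ^ 22) ^ 3f = 1f ^ 3f = 20
byte 6: (56 ^ 56) ^ 20 = 00 ^ 20 = 20
byte 7: (34 ^ c5) ^ 73 = f1 ^ 73 = 82
byte 8: (c5 ^ d8) ^ 79 = 1d ^ 79 = 64
byte 9: (17 ^ dc) ^ 73 = cb ^ 73 = b8
byte 10: (49 ^ 58) ^ 74 = 11 ^ 74 = 65

2d 3f fc 71 af 20 20 82 64 b8 65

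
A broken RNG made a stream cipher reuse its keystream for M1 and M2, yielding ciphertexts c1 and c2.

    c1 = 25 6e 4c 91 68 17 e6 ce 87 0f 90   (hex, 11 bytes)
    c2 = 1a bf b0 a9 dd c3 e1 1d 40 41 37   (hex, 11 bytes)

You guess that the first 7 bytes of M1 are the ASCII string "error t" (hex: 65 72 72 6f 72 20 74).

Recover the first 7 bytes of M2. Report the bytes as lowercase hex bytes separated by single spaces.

5a a3 8e 57 c7 f4 73

First, c1 ⊕ c2 = (M1 ⊕ K) ⊕ (M2 ⊕ K) = M1 ⊕ M2, so the key drops out. Then M2 = (M1 ⊕ M2) ⊕ M1 over the first 7 bytes.
byte 0: (25 xor 1a) xor 65 = 3f xor 65 = 5a
byte 1: (6e xor bf) xor 72 = d1 xor 72 = a3
byte 2: (4c xor b0) xor 72 = fc xor 72 = 8e
byte 3: (91 xor a9) xor 6f = 38 xor 6f = 57
byte 4: (68 xor dd) xor 72 = b5 xor 72 = c7
byte 5: (17 xor c3) xor 20 = d4 xor 20 = f4
byte 6: (e6 xor e1) xor 74 = 07 xor 74 = 73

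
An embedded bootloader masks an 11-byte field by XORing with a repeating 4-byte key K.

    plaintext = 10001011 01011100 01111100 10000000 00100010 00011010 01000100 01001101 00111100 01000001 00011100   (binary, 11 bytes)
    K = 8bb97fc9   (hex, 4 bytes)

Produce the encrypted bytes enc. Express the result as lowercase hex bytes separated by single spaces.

The 4-byte key repeats, so the effective keystream is 8b b9 7f c9 8b b9 7f c9 8b b9 7f.
byte 0: 10001011 xor 10001011 = 00000000
byte 1: 01011100 xor 10111001 = 11100101
byte 2: 01111100 xor 01111111 = 00000011
byte 3: 10000000 xor 11001001 = 01001001
byte 4: 00100010 xor 10001011 = 10101001
byte 5: 00011010 xor 10111001 = 10100011
byte 6: 01000100 xor 01111111 = 00111011
byte 7: 01001101 xor 11001001 = 10000100
byte 8: 00111100 xor 10001011 = 10110111
byte 9: 01000001 xor 10111001 = 11111000
byte 10: 00011100 xor 01111111 = 01100011

00 e5 03 49 a9 a3 3b 84 b7 f8 63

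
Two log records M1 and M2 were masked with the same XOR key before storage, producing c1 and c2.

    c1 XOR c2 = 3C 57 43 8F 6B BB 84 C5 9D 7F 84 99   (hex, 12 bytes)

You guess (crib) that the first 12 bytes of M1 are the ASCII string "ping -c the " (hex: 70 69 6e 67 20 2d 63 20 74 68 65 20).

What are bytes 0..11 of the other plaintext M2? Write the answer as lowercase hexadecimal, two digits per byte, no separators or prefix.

Since c1 ⊕ c2 = M1 ⊕ M2, XORing with the guessed M1 bytes yields the corresponding M2 bytes: M2 = (c1 ⊕ c2) ⊕ M1.
3c xor 70 = 4c
57 xor 69 = 3e
43 xor 6e = 2d
8f xor 67 = e8
6b xor 20 = 4b
bb xor 2d = 96
84 xor 63 = e7
c5 xor 20 = e5
9d xor 74 = e9
7f xor 68 = 17
84 xor 65 = e1
99 xor 20 = b9

4c3e2de84b96e7e5e917e1b9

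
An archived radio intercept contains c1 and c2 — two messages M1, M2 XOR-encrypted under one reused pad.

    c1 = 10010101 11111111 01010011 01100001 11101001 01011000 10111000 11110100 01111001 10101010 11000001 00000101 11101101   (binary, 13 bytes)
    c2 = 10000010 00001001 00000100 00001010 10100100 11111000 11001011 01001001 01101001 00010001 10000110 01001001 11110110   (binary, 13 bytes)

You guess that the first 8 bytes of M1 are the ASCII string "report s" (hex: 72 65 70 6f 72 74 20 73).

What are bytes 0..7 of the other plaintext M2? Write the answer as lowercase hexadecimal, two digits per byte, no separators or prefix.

First, c1 ⊕ c2 = (M1 ⊕ K) ⊕ (M2 ⊕ K) = M1 ⊕ M2, so the key drops out. Then M2 = (M1 ⊕ M2) ⊕ M1 over the first 8 bytes.
byte 0: (95 ⊕ 82) ⊕ 72 = 17 ⊕ 72 = 65
byte 1: (ff ⊕ 09) ⊕ 65 = f6 ⊕ 65 = 93
byte 2: (53 ⊕ 04) ⊕ 70 = 57 ⊕ 70 = 27
byte 3: (61 ⊕ 0a) ⊕ 6f = 6b ⊕ 6f = 04
byte 4: (e9 ⊕ a4) ⊕ 72 = 4d ⊕ 72 = 3f
byte 5: (58 ⊕ f8) ⊕ 74 = a0 ⊕ 74 = d4
byte 6: (b8 ⊕ cb) ⊕ 20 = 73 ⊕ 20 = 53
byte 7: (f4 ⊕ 49) ⊕ 73 = bd ⊕ 73 = ce

659327043fd453ce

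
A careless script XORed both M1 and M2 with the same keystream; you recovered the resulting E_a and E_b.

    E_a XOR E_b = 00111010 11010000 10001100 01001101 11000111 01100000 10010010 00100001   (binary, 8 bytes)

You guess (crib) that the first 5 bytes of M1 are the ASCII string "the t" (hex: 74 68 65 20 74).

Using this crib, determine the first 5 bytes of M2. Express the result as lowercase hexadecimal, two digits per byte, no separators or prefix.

4eb8e96db3

Since E_a ⊕ E_b = M1 ⊕ M2, XORing with the guessed M1 bytes yields the corresponding M2 bytes: M2 = (E_a ⊕ E_b) ⊕ M1.
byte 0: 3a ^ 74 = 4e
byte 1: d0 ^ 68 = b8
byte 2: 8c ^ 65 = e9
byte 3: 4d ^ 20 = 6d
byte 4: c7 ^ 74 = b3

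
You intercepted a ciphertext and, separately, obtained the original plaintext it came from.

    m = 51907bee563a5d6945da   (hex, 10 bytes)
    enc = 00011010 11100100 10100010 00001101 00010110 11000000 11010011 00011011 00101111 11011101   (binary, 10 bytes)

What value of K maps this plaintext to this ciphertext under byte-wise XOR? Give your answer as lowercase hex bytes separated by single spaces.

4b 74 d9 e3 40 fa 8e 72 6a 07

Since enc = m ⊕ K, XORing both sides with m gives K = m ⊕ enc.
51 ⊕ 1a = 4b
90 ⊕ e4 = 74
7b ⊕ a2 = d9
ee ⊕ 0d = e3
56 ⊕ 16 = 40
3a ⊕ c0 = fa
5d ⊕ d3 = 8e
69 ⊕ 1b = 72
45 ⊕ 2f = 6a
da ⊕ dd = 07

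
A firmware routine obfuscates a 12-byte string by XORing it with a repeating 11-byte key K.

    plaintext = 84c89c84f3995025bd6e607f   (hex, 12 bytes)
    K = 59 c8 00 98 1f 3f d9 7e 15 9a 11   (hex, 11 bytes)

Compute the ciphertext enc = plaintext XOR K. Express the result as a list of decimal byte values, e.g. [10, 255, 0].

The 11-byte key repeats, so the effective keystream is 59 c8 00 98 1f 3f d9 7e 15 9a 11 59.
byte 0: 84 ⊕ 59 = dd
byte 1: c8 ⊕ c8 = 00
byte 2: 9c ⊕ 00 = 9c
byte 3: 84 ⊕ 98 = 1c
byte 4: f3 ⊕ 1f = ec
byte 5: 99 ⊕ 3f = a6
byte 6: 50 ⊕ d9 = 89
byte 7: 25 ⊕ 7e = 5b
byte 8: bd ⊕ 15 = a8
byte 9: 6e ⊕ 9a = f4
byte 10: 60 ⊕ 11 = 71
byte 11: 7f ⊕ 59 = 26

[221, 0, 156, 28, 236, 166, 137, 91, 168, 244, 113, 38]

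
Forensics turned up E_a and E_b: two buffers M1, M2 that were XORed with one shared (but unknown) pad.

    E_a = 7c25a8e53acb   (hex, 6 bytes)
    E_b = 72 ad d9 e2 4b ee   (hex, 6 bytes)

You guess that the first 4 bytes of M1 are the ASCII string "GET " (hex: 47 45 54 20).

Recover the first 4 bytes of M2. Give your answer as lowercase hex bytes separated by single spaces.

49 cd 25 27

First, E_a ⊕ E_b = (M1 ⊕ K) ⊕ (M2 ⊕ K) = M1 ⊕ M2, so the key drops out. Then M2 = (M1 ⊕ M2) ⊕ M1 over the first 4 bytes.
byte 0: (7c xor 72) xor 47 = 0e xor 47 = 49
byte 1: (25 xor ad) xor 45 = 88 xor 45 = cd
byte 2: (a8 xor d9) xor 54 = 71 xor 54 = 25
byte 3: (e5 xor e2) xor 20 = 07 xor 20 = 27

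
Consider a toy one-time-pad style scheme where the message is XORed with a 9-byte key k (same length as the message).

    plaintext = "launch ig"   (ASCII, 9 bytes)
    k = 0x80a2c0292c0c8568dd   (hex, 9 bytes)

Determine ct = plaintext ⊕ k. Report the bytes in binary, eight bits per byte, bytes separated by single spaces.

6c ^ 80 = ec
61 ^ a2 = c3
75 ^ c0 = b5
6e ^ 29 = 47
63 ^ 2c = 4f
68 ^ 0c = 64
20 ^ 85 = a5
69 ^ 68 = 01
67 ^ dd = ba

11101100 11000011 10110101 01000111 01001111 01100100 10100101 00000001 10111010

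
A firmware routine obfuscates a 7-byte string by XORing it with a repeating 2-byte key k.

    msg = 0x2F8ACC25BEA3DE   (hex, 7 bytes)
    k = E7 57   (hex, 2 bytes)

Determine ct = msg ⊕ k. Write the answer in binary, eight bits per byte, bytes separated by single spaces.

11001000 11011101 00101011 01110010 01011001 11110100 00111001

The 2-byte key repeats, so the effective keystream is e7 57 e7 57 e7 57 e7.
byte 0:  47 xor 231 = 200
byte 1: 138 xor  87 = 221
byte 2: 204 xor 231 =  43
byte 3:  37 xor  87 = 114
byte 4: 190 xor 231 =  89
byte 5: 163 xor  87 = 244
byte 6: 222 xor 231 =  57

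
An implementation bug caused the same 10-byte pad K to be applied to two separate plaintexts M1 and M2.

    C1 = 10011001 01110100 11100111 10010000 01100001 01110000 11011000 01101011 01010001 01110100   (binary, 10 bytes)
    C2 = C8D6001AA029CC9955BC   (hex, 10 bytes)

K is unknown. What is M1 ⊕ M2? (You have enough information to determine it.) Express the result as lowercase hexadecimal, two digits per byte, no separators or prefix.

C1 ⊕ C2 = (M1 ⊕ K) ⊕ (M2 ⊕ K) = M1 ⊕ M2 — the shared key cancels under XOR.
10011001 ^ 11001000 = 01010001
01110100 ^ 11010110 = 10100010
11100111 ^ 00000000 = 11100111
10010000 ^ 00011010 = 10001010
01100001 ^ 10100000 = 11000001
01110000 ^ 00101001 = 01011001
11011000 ^ 11001100 = 00010100
01101011 ^ 10011001 = 11110010
01010001 ^ 01010101 = 00000100
01110100 ^ 10111100 = 11001000

51a2e78ac15914f204c8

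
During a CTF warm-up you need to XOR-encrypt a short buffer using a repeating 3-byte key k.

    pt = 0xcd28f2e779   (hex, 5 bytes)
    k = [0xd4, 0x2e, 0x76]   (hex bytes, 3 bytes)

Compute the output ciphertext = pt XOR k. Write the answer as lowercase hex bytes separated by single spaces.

19 06 84 33 57

The 3-byte key repeats, so the effective keystream is d4 2e 76 d4 2e.
byte 0: cd XOR d4 = 19
byte 1: 28 XOR 2e = 06
byte 2: f2 XOR 76 = 84
byte 3: e7 XOR d4 = 33
byte 4: 79 XOR 2e = 57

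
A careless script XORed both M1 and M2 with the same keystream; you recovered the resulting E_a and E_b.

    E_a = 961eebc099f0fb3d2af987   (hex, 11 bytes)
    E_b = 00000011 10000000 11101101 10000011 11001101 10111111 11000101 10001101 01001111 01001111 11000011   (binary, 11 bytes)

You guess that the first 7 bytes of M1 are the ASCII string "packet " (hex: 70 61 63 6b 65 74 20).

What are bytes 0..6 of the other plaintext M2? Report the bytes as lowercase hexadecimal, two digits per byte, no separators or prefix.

First, E_a ⊕ E_b = (M1 ⊕ K) ⊕ (M2 ⊕ K) = M1 ⊕ M2, so the key drops out. Then M2 = (M1 ⊕ M2) ⊕ M1 over the first 7 bytes.
byte 0: (96 XOR 03) XOR 70 = 95 XOR 70 = e5
byte 1: (1e XOR 80) XOR 61 = 9e XOR 61 = ff
byte 2: (eb XOR ed) XOR 63 = 06 XOR 63 = 65
byte 3: (c0 XOR 83) XOR 6b = 43 XOR 6b = 28
byte 4: (99 XOR cd) XOR 65 = 54 XOR 65 = 31
byte 5: (f0 XOR bf) XOR 74 = 4f XOR 74 = 3b
byte 6: (fb XOR c5) XOR 20 = 3e XOR 20 = 1e

e5ff6528313b1e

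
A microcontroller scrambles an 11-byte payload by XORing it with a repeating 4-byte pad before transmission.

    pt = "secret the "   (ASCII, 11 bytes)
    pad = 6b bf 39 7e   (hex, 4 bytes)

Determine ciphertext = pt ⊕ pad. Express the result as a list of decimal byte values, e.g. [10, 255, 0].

The 4-byte key repeats, so the effective keystream is 6b bf 39 7e 6b bf 39 7e 6b bf 39.
byte 0: 115 ^ 107 =  24
byte 1: 101 ^ 191 = 218
byte 2:  99 ^  57 =  90
byte 3: 114 ^ 126 =  12
byte 4: 101 ^ 107 =  14
byte 5: 116 ^ 191 = 203
byte 6:  32 ^  57 =  25
byte 7: 116 ^ 126 =  10
byte 8: 104 ^ 107 =   3
byte 9: 101 ^ 191 = 218
byte 10:  32 ^  57 =  25

[24, 218, 90, 12, 14, 203, 25, 10, 3, 218, 25]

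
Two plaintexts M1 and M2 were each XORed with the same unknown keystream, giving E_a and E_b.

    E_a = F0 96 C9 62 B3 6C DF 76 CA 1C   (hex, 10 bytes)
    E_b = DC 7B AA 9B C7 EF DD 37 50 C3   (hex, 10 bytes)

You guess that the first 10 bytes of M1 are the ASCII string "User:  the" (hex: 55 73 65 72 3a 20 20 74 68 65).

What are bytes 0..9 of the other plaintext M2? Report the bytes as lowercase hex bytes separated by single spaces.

79 9e 06 8b 4e a3 22 35 f2 ba

First, E_a ⊕ E_b = (M1 ⊕ K) ⊕ (M2 ⊕ K) = M1 ⊕ M2, so the key drops out. Then M2 = (M1 ⊕ M2) ⊕ M1 over the first 10 bytes.
byte 0: (f0 ⊕ dc) ⊕ 55 = 2c ⊕ 55 = 79
byte 1: (96 ⊕ 7b) ⊕ 73 = ed ⊕ 73 = 9e
byte 2: (c9 ⊕ aa) ⊕ 65 = 63 ⊕ 65 = 06
byte 3: (62 ⊕ 9b) ⊕ 72 = f9 ⊕ 72 = 8b
byte 4: (b3 ⊕ c7) ⊕ 3a = 74 ⊕ 3a = 4e
byte 5: (6c ⊕ ef) ⊕ 20 = 83 ⊕ 20 = a3
byte 6: (df ⊕ dd) ⊕ 20 = 02 ⊕ 20 = 22
byte 7: (76 ⊕ 37) ⊕ 74 = 41 ⊕ 74 = 35
byte 8: (ca ⊕ 50) ⊕ 68 = 9a ⊕ 68 = f2
byte 9: (1c ⊕ c3) ⊕ 65 = df ⊕ 65 = ba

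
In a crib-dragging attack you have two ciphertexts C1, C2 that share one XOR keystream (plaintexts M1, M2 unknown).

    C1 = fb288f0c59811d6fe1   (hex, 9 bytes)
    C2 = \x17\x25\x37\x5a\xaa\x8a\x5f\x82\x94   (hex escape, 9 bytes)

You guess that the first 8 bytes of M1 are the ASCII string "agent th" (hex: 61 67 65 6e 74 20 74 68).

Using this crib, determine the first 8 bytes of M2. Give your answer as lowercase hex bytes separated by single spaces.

8d 6a dd 38 87 2b 36 85

First, C1 ⊕ C2 = (M1 ⊕ K) ⊕ (M2 ⊕ K) = M1 ⊕ M2, so the key drops out. Then M2 = (M1 ⊕ M2) ⊕ M1 over the first 8 bytes.
byte 0: (fb XOR 17) XOR 61 = ec XOR 61 = 8d
byte 1: (28 XOR 25) XOR 67 = 0d XOR 67 = 6a
byte 2: (8f XOR 37) XOR 65 = b8 XOR 65 = dd
byte 3: (0c XOR 5a) XOR 6e = 56 XOR 6e = 38
byte 4: (59 XOR aa) XOR 74 = f3 XOR 74 = 87
byte 5: (81 XOR 8a) XOR 20 = 0b XOR 20 = 2b
byte 6: (1d XOR 5f) XOR 74 = 42 XOR 74 = 36
byte 7: (6f XOR 82) XOR 68 = ed XOR 68 = 85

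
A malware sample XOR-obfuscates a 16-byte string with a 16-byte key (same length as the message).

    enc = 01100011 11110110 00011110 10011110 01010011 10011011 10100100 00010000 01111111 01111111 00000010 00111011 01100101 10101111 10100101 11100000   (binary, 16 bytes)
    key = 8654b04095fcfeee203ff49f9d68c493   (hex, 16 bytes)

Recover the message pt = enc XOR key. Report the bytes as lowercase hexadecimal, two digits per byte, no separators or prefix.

byte 0: 63 XOR 86 = e5
byte 1: f6 XOR 54 = a2
byte 2: 1e XOR b0 = ae
byte 3: 9e XOR 40 = de
byte 4: 53 XOR 95 = c6
byte 5: 9b XOR fc = 67
byte 6: a4 XOR fe = 5a
byte 7: 10 XOR ee = fe
byte 8: 7f XOR 20 = 5f
byte 9: 7f XOR 3f = 40
byte 10: 02 XOR f4 = f6
byte 11: 3b XOR 9f = a4
byte 12: 65 XOR 9d = f8
byte 13: af XOR 68 = c7
byte 14: a5 XOR c4 = 61
byte 15: e0 XOR 93 = 73

e5a2aedec6675afe5f40f6a4f8c76173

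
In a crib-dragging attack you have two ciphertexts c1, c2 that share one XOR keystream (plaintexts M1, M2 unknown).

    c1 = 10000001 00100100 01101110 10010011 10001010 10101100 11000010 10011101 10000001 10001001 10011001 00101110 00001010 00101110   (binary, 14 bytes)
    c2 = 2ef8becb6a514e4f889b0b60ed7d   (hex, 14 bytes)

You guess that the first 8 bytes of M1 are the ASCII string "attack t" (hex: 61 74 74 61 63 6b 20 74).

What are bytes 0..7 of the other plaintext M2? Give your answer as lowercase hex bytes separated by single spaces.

First, c1 ⊕ c2 = (M1 ⊕ K) ⊕ (M2 ⊕ K) = M1 ⊕ M2, so the key drops out. Then M2 = (M1 ⊕ M2) ⊕ M1 over the first 8 bytes.
byte 0: (81 ⊕ 2e) ⊕ 61 = af ⊕ 61 = ce
byte 1: (24 ⊕ f8) ⊕ 74 = dc ⊕ 74 = a8
byte 2: (6e ⊕ be) ⊕ 74 = d0 ⊕ 74 = a4
byte 3: (93 ⊕ cb) ⊕ 61 = 58 ⊕ 61 = 39
byte 4: (8a ⊕ 6a) ⊕ 63 = e0 ⊕ 63 = 83
byte 5: (ac ⊕ 51) ⊕ 6b = fd ⊕ 6b = 96
byte 6: (c2 ⊕ 4e) ⊕ 20 = 8c ⊕ 20 = ac
byte 7: (9d ⊕ 4f) ⊕ 74 = d2 ⊕ 74 = a6

ce a8 a4 39 83 96 ac a6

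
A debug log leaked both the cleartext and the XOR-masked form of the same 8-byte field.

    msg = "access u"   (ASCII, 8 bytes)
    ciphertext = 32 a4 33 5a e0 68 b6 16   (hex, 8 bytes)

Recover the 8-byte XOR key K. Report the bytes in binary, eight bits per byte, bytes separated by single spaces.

Since ciphertext = msg ⊕ K, XORing both sides with msg gives K = msg ⊕ ciphertext.
byte 0: 61 ⊕ 32 = 53
byte 1: 63 ⊕ a4 = c7
byte 2: 63 ⊕ 33 = 50
byte 3: 65 ⊕ 5a = 3f
byte 4: 73 ⊕ e0 = 93
byte 5: 73 ⊕ 68 = 1b
byte 6: 20 ⊕ b6 = 96
byte 7: 75 ⊕ 16 = 63

01010011 11000111 01010000 00111111 10010011 00011011 10010110 01100011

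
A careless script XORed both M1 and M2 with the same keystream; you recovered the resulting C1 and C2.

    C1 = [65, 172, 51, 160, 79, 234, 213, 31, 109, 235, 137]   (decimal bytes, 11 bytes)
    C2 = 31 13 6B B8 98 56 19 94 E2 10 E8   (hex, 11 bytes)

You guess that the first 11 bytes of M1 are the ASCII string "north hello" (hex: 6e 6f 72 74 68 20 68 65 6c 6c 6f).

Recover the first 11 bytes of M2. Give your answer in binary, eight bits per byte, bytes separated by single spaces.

First, C1 ⊕ C2 = (M1 ⊕ K) ⊕ (M2 ⊕ K) = M1 ⊕ M2, so the key drops out. Then M2 = (M1 ⊕ M2) ⊕ M1 over the first 11 bytes.
byte 0: (41 ^ 31) ^ 6e = 70 ^ 6e = 1e
byte 1: (ac ^ 13) ^ 6f = bf ^ 6f = d0
byte 2: (33 ^ 6b) ^ 72 = 58 ^ 72 = 2a
byte 3: (a0 ^ b8) ^ 74 = 18 ^ 74 = 6c
byte 4: (4f ^ 98) ^ 68 = d7 ^ 68 = bf
byte 5: (ea ^ 56) ^ 20 = bc ^ 20 = 9c
byte 6: (d5 ^ 19) ^ 68 = cc ^ 68 = a4
byte 7: (1f ^ 94) ^ 65 = 8b ^ 65 = ee
byte 8: (6d ^ e2) ^ 6c = 8f ^ 6c = e3
byte 9: (eb ^ 10) ^ 6c = fb ^ 6c = 97
byte 10: (89 ^ e8) ^ 6f = 61 ^ 6f = 0e

00011110 11010000 00101010 01101100 10111111 10011100 10100100 11101110 11100011 10010111 00001110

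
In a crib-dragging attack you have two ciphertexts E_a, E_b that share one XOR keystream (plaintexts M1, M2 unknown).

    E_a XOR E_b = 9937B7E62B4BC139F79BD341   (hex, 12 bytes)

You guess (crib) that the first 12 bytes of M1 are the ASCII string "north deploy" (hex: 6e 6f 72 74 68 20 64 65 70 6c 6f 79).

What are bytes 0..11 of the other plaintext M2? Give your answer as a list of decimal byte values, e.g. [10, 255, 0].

Since E_a ⊕ E_b = M1 ⊕ M2, XORing with the guessed M1 bytes yields the corresponding M2 bytes: M2 = (E_a ⊕ E_b) ⊕ M1.
99 XOR 6e = f7
37 XOR 6f = 58
b7 XOR 72 = c5
e6 XOR 74 = 92
2b XOR 68 = 43
4b XOR 20 = 6b
c1 XOR 64 = a5
39 XOR 65 = 5c
f7 XOR 70 = 87
9b XOR 6c = f7
d3 XOR 6f = bc
41 XOR 79 = 38

[247, 88, 197, 146, 67, 107, 165, 92, 135, 247, 188, 56]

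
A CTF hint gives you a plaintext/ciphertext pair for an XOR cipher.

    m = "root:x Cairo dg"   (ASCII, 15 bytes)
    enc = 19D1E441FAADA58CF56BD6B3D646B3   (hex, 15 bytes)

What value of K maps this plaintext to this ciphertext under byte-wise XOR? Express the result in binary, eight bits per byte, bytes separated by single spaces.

01101011 10111110 10001011 00110101 11000000 11010101 10000101 11001111 10010100 00000010 10100100 11011100 11110110 00100010 11010100

Since enc = m ⊕ K, XORing both sides with m gives K = m ⊕ enc.
114 ⊕  25 = 107
111 ⊕ 209 = 190
111 ⊕ 228 = 139
116 ⊕  65 =  53
 58 ⊕ 250 = 192
120 ⊕ 173 = 213
 32 ⊕ 165 = 133
 67 ⊕ 140 = 207
 97 ⊕ 245 = 148
105 ⊕ 107 =   2
114 ⊕ 214 = 164
111 ⊕ 179 = 220
 32 ⊕ 214 = 246
100 ⊕  70 =  34
103 ⊕ 179 = 212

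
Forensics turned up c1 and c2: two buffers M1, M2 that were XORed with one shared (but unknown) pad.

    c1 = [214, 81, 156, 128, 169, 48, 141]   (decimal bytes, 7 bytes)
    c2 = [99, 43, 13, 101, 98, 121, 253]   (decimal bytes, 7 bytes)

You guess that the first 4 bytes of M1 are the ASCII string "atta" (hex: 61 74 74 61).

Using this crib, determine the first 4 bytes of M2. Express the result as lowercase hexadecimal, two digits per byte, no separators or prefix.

d40ee584

First, c1 ⊕ c2 = (M1 ⊕ K) ⊕ (M2 ⊕ K) = M1 ⊕ M2, so the key drops out. Then M2 = (M1 ⊕ M2) ⊕ M1 over the first 4 bytes.
byte 0: (d6 ⊕ 63) ⊕ 61 = b5 ⊕ 61 = d4
byte 1: (51 ⊕ 2b) ⊕ 74 = 7a ⊕ 74 = 0e
byte 2: (9c ⊕ 0d) ⊕ 74 = 91 ⊕ 74 = e5
byte 3: (80 ⊕ 65) ⊕ 61 = e5 ⊕ 61 = 84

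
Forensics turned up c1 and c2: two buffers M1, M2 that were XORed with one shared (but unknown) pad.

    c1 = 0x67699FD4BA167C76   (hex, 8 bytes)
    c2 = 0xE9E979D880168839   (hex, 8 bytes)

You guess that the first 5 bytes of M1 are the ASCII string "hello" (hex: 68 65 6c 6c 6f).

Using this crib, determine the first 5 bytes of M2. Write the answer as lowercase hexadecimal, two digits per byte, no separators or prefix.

e6e58a6055

First, c1 ⊕ c2 = (M1 ⊕ K) ⊕ (M2 ⊕ K) = M1 ⊕ M2, so the key drops out. Then M2 = (M1 ⊕ M2) ⊕ M1 over the first 5 bytes.
byte 0: (67 xor e9) xor 68 = 8e xor 68 = e6
byte 1: (69 xor e9) xor 65 = 80 xor 65 = e5
byte 2: (9f xor 79) xor 6c = e6 xor 6c = 8a
byte 3: (d4 xor d8) xor 6c = 0c xor 6c = 60
byte 4: (ba xor 80) xor 6f = 3a xor 6f = 55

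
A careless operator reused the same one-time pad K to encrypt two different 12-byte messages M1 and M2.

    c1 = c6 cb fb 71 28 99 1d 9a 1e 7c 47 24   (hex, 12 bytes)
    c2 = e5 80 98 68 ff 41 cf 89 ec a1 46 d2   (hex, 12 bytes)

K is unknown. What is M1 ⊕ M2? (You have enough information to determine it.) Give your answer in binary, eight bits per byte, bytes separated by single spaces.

00100011 01001011 01100011 00011001 11010111 11011000 11010010 00010011 11110010 11011101 00000001 11110110

c1 ⊕ c2 = (M1 ⊕ K) ⊕ (M2 ⊕ K) = M1 ⊕ M2 — the shared key cancels under XOR.
byte 0: c6 XOR e5 = 23
byte 1: cb XOR 80 = 4b
byte 2: fb XOR 98 = 63
byte 3: 71 XOR 68 = 19
byte 4: 28 XOR ff = d7
byte 5: 99 XOR 41 = d8
byte 6: 1d XOR cf = d2
byte 7: 9a XOR 89 = 13
byte 8: 1e XOR ec = f2
byte 9: 7c XOR a1 = dd
byte 10: 47 XOR 46 = 01
byte 11: 24 XOR d2 = f6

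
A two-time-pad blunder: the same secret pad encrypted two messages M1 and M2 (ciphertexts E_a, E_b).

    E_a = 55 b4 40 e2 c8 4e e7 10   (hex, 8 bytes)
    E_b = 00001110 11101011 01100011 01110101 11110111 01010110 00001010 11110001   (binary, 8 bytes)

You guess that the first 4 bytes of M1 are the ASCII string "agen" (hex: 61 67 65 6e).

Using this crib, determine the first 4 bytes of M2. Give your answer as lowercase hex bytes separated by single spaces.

First, E_a ⊕ E_b = (M1 ⊕ K) ⊕ (M2 ⊕ K) = M1 ⊕ M2, so the key drops out. Then M2 = (M1 ⊕ M2) ⊕ M1 over the first 4 bytes.
byte 0: (55 ^ 0e) ^ 61 = 5b ^ 61 = 3a
byte 1: (b4 ^ eb) ^ 67 = 5f ^ 67 = 38
byte 2: (40 ^ 63) ^ 65 = 23 ^ 65 = 46
byte 3: (e2 ^ 75) ^ 6e = 97 ^ 6e = f9

3a 38 46 f9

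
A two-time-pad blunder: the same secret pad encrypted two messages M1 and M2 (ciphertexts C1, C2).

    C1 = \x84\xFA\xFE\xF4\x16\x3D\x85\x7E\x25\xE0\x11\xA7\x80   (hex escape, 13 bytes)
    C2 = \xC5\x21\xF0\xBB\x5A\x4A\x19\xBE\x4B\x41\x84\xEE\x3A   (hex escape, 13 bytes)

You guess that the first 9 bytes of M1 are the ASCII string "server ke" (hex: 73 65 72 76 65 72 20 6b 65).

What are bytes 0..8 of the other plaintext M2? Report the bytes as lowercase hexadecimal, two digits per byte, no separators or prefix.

32be7c392905bcab0b

First, C1 ⊕ C2 = (M1 ⊕ K) ⊕ (M2 ⊕ K) = M1 ⊕ M2, so the key drops out. Then M2 = (M1 ⊕ M2) ⊕ M1 over the first 9 bytes.
byte 0: (84 XOR c5) XOR 73 = 41 XOR 73 = 32
byte 1: (fa XOR 21) XOR 65 = db XOR 65 = be
byte 2: (fe XOR f0) XOR 72 = 0e XOR 72 = 7c
byte 3: (f4 XOR bb) XOR 76 = 4f XOR 76 = 39
byte 4: (16 XOR 5a) XOR 65 = 4c XOR 65 = 29
byte 5: (3d XOR 4a) XOR 72 = 77 XOR 72 = 05
byte 6: (85 XOR 19) XOR 20 = 9c XOR 20 = bc
byte 7: (7e XOR be) XOR 6b = c0 XOR 6b = ab
byte 8: (25 XOR 4b) XOR 65 = 6e XOR 65 = 0b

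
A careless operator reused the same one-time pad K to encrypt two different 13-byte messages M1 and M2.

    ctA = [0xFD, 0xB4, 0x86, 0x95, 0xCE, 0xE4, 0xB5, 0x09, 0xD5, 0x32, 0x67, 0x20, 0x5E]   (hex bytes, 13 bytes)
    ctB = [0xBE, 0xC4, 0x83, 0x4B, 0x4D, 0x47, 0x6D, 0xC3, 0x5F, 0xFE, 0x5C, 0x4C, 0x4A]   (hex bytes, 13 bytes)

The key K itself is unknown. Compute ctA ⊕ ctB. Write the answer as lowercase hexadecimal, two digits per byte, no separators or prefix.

437005de83a3d8ca8acc3b6c14

ctA ⊕ ctB = (M1 ⊕ K) ⊕ (M2 ⊕ K) = M1 ⊕ M2 — the shared key cancels under XOR.
byte 0: fd xor be = 43
byte 1: b4 xor c4 = 70
byte 2: 86 xor 83 = 05
byte 3: 95 xor 4b = de
byte 4: ce xor 4d = 83
byte 5: e4 xor 47 = a3
byte 6: b5 xor 6d = d8
byte 7: 09 xor c3 = ca
byte 8: d5 xor 5f = 8a
byte 9: 32 xor fe = cc
byte 10: 67 xor 5c = 3b
byte 11: 20 xor 4c = 6c
byte 12: 5e xor 4a = 14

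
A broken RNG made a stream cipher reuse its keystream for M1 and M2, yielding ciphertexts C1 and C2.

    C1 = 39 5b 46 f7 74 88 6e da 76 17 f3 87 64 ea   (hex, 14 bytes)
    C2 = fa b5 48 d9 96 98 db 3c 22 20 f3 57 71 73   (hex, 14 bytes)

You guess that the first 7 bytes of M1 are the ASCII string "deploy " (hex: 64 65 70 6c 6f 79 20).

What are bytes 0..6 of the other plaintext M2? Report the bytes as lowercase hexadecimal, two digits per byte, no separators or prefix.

a78b7e428d6995

First, C1 ⊕ C2 = (M1 ⊕ K) ⊕ (M2 ⊕ K) = M1 ⊕ M2, so the key drops out. Then M2 = (M1 ⊕ M2) ⊕ M1 over the first 7 bytes.
byte 0: (39 xor fa) xor 64 = c3 xor 64 = a7
byte 1: (5b xor b5) xor 65 = ee xor 65 = 8b
byte 2: (46 xor 48) xor 70 = 0e xor 70 = 7e
byte 3: (f7 xor d9) xor 6c = 2e xor 6c = 42
byte 4: (74 xor 96) xor 6f = e2 xor 6f = 8d
byte 5: (88 xor 98) xor 79 = 10 xor 79 = 69
byte 6: (6e xor db) xor 20 = b5 xor 20 = 95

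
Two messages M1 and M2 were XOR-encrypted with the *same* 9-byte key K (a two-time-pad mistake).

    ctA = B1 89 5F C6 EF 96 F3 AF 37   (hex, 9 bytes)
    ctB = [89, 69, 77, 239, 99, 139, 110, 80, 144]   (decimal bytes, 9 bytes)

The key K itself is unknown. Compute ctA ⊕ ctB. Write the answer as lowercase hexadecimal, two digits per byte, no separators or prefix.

ctA ⊕ ctB = (M1 ⊕ K) ⊕ (M2 ⊕ K) = M1 ⊕ M2 — the shared key cancels under XOR.
b1 xor 59 = e8
89 xor 45 = cc
5f xor 4d = 12
c6 xor ef = 29
ef xor 63 = 8c
96 xor 8b = 1d
f3 xor 6e = 9d
af xor 50 = ff
37 xor 90 = a7

e8cc12298c1d9dffa7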